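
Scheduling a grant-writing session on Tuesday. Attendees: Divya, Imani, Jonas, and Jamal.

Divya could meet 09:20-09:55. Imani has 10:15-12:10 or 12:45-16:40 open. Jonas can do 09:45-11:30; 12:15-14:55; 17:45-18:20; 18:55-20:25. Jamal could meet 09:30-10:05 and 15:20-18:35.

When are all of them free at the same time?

Divya ∩ Imani: ∅.
Divya ∩ Imani ∩ Jonas: ∅.
Divya ∩ Imani ∩ Jonas ∩ Jamal: ∅.
There is no time when everyone is free.

none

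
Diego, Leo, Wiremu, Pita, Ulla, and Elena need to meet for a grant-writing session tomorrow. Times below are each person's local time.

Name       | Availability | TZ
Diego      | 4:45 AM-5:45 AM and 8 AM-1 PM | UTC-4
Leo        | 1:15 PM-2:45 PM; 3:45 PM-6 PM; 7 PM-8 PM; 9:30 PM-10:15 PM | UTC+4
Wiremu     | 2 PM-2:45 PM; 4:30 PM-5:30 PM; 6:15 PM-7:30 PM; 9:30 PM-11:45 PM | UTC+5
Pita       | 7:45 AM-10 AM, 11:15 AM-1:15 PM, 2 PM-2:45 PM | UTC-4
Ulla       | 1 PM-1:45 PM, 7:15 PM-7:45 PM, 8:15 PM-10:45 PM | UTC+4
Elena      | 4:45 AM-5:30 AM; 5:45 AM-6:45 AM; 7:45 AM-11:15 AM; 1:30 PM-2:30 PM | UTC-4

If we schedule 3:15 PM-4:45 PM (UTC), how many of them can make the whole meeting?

Diego in UTC: 08:45-09:45, 12:00-17:00 (add 4h to convert from UTC-4).
Leo in UTC: 09:15-10:45, 11:45-14:00, 15:00-16:00, 17:30-18:15 (subtract 4h to convert from UTC+4).
Wiremu in UTC: 09:00-09:45, 11:30-12:30, 13:15-14:30, 16:30-18:45 (subtract 5h to convert from UTC+5).
Pita in UTC: 11:45-14:00, 15:15-17:15, 18:00-18:45 (add 4h to convert from UTC-4).
Ulla in UTC: 09:00-09:45, 15:15-15:45, 16:15-18:45 (subtract 4h to convert from UTC+4).
Elena in UTC: 08:45-09:30, 09:45-10:45, 11:45-15:15, 17:30-18:30 (add 4h to convert from UTC-4).
Diego and Pita can make the full 15:15-16:45 slot — that's 2.

2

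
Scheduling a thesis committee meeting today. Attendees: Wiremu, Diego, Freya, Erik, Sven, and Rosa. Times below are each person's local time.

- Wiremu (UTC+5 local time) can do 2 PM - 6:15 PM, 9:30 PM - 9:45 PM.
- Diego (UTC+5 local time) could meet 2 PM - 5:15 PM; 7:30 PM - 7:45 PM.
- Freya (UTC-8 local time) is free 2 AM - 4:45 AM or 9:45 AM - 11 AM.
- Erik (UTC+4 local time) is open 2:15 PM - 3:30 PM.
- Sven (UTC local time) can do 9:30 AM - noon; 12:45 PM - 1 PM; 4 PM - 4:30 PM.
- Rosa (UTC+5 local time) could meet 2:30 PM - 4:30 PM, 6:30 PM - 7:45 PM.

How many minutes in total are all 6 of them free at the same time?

Wiremu in UTC: 09:00-13:15, 16:30-16:45 (subtract 5h to convert from UTC+5).
Diego in UTC: 09:00-12:15, 14:30-14:45 (subtract 5h to convert from UTC+5).
Freya in UTC: 10:00-12:45, 17:45-19:00 (add 8h to convert from UTC-8).
Erik in UTC: 10:15-11:30 (subtract 4h to convert from UTC+4).
Sven in UTC: 09:30-12:00, 12:45-13:00, 16:00-16:30.
Rosa in UTC: 09:30-11:30, 13:30-14:45 (subtract 5h to convert from UTC+5).
Wiremu ∩ Diego: 09:00-12:15.
Wiremu ∩ Diego ∩ Freya: 10:00-12:15.
Wiremu ∩ Diego ∩ Freya ∩ Erik: 10:15-11:30.
Wiremu ∩ Diego ∩ Freya ∩ Erik ∩ Sven: 10:15-11:30.
Wiremu ∩ Diego ∩ Freya ∩ Erik ∩ Sven ∩ Rosa: 10:15-11:30.
That's a single block of 75 minutes.

75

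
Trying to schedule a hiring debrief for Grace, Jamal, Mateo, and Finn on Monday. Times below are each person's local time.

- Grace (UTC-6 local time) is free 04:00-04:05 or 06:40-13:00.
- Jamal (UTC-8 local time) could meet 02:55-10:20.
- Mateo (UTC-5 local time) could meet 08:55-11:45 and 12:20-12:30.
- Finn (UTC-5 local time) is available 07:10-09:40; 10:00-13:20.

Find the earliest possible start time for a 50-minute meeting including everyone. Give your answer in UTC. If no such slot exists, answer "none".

15:00

Grace in UTC: 10:00-10:05, 12:40-19:00 (add 6h to convert from UTC-6).
Jamal in UTC: 10:55-18:20 (add 8h to convert from UTC-8).
Mateo in UTC: 13:55-16:45, 17:20-17:30 (add 5h to convert from UTC-5).
Finn in UTC: 12:10-14:40, 15:00-18:20 (add 5h to convert from UTC-5).
Grace ∩ Jamal: 12:40-18:20.
Grace ∩ Jamal ∩ Mateo: 13:55-16:45, 17:20-17:30.
Grace ∩ Jamal ∩ Mateo ∩ Finn: 13:55-14:40, 15:00-16:45, 17:20-17:30.
Those are the intersection windows.
The first common window of at least 50 minutes is 15:00-16:45, so the earliest start is 15:00.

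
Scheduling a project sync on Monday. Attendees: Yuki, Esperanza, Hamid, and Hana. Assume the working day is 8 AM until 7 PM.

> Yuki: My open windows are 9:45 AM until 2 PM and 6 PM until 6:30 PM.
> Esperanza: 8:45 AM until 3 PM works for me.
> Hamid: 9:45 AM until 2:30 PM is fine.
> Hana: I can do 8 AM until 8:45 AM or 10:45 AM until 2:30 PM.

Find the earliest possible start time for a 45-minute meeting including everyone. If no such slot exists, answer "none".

10:45

Yuki ∩ Esperanza: 09:45-14:00.
Yuki ∩ Esperanza ∩ Hamid: 09:45-14:00.
Yuki ∩ Esperanza ∩ Hamid ∩ Hana: 10:45-14:00.
So the common availability across everyone is 10:45-14:00.
The first common window of at least 45 minutes is 10:45-14:00, so the earliest start is 10:45.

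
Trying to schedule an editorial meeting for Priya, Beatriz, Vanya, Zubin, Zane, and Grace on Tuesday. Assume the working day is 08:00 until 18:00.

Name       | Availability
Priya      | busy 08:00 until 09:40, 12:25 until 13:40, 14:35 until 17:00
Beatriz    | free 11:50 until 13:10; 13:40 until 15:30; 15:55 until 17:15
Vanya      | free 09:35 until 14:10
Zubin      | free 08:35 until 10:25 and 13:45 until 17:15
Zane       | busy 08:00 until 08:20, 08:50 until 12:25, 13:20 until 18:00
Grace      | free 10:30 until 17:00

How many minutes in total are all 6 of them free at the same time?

Priya free: 09:40-12:25, 13:40-14:35, 17:00-18:00 (invert busy blocks within the working day).
Beatriz free: 11:50-13:10, 13:40-15:30, 15:55-17:15.
Vanya free: 09:35-14:10.
Zubin free: 08:35-10:25, 13:45-17:15.
Zane free: 08:20-08:50, 12:25-13:20 (invert busy blocks within the working day).
Grace free: 10:30-17:00.
Priya ∩ Beatriz: 11:50-12:25, 13:40-14:35, 17:00-17:15.
Priya ∩ Beatriz ∩ Vanya: 11:50-12:25, 13:40-14:10.
Priya ∩ Beatriz ∩ Vanya ∩ Zubin: 13:45-14:10.
Priya ∩ Beatriz ∩ Vanya ∩ Zubin ∩ Zane: ∅.
Priya ∩ Beatriz ∩ Vanya ∩ Zubin ∩ Zane ∩ Grace: ∅.
There is no time when everyone is free.
There is no common window, so the total is 0 minutes.

0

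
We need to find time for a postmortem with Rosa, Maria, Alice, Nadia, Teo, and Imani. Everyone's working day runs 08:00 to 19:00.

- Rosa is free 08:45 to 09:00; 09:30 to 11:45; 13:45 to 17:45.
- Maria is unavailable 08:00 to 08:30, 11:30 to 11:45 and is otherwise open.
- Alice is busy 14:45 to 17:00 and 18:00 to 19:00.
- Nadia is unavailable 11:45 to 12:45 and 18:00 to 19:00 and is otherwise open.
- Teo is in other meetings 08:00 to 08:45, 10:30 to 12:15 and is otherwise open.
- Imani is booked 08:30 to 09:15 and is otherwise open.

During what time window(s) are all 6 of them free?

09:30-10:30, 13:45-14:45, 17:00-17:45

Rosa free: 08:45-09:00, 09:30-11:45, 13:45-17:45.
Maria free: 08:30-11:30, 11:45-19:00 (invert busy blocks within the working day).
Alice free: 08:00-14:45, 17:00-18:00 (invert busy blocks within the working day).
Nadia free: 08:00-11:45, 12:45-18:00 (invert busy blocks within the working day).
Teo free: 08:45-10:30, 12:15-19:00 (invert busy blocks within the working day).
Imani free: 08:00-08:30, 09:15-19:00 (invert busy blocks within the working day).
Rosa ∩ Maria: 08:45-09:00, 09:30-11:30, 13:45-17:45.
Rosa ∩ Maria ∩ Alice: 08:45-09:00, 09:30-11:30, 13:45-14:45, 17:00-17:45.
Rosa ∩ Maria ∩ Alice ∩ Nadia: 08:45-09:00, 09:30-11:30, 13:45-14:45, 17:00-17:45.
Rosa ∩ Maria ∩ Alice ∩ Nadia ∩ Teo: 08:45-09:00, 09:30-10:30, 13:45-14:45, 17:00-17:45.
Rosa ∩ Maria ∩ Alice ∩ Nadia ∩ Teo ∩ Imani: 09:30-10:30, 13:45-14:45, 17:00-17:45.
Those are the intersection windows.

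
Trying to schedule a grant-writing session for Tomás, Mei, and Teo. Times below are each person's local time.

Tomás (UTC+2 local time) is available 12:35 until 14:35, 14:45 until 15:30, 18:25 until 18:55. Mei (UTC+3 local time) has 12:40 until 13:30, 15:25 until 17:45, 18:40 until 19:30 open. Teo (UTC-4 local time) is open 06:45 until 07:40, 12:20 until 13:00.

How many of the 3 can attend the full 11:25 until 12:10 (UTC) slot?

Tomás in UTC: 10:35-12:35, 12:45-13:30, 16:25-16:55 (subtract 2h to convert from UTC+2).
Mei in UTC: 09:40-10:30, 12:25-14:45, 15:40-16:30 (subtract 3h to convert from UTC+3).
Teo in UTC: 10:45-11:40, 16:20-17:00 (add 4h to convert from UTC-4).
Tomás can make the full 11:25-12:10 slot — that's 1.

1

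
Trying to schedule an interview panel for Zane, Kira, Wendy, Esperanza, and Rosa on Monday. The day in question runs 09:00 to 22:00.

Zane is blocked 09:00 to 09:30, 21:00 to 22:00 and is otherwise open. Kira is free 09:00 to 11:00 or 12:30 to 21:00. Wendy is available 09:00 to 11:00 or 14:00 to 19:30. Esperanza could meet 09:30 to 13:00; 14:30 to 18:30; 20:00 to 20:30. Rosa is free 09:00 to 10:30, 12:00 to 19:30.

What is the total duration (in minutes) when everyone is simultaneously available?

Zane free: 09:30-21:00 (invert busy blocks within the working day).
Kira free: 09:00-11:00, 12:30-21:00.
Wendy free: 09:00-11:00, 14:00-19:30.
Esperanza free: 09:30-13:00, 14:30-18:30, 20:00-20:30.
Rosa free: 09:00-10:30, 12:00-19:30.
Zane ∩ Kira: 09:30-11:00, 12:30-21:00.
Zane ∩ Kira ∩ Wendy: 09:30-11:00, 14:00-19:30.
Zane ∩ Kira ∩ Wendy ∩ Esperanza: 09:30-11:00, 14:30-18:30.
Zane ∩ Kira ∩ Wendy ∩ Esperanza ∩ Rosa: 09:30-10:30, 14:30-18:30.
Summing the common windows: 60 + 240 = 300 minutes.

300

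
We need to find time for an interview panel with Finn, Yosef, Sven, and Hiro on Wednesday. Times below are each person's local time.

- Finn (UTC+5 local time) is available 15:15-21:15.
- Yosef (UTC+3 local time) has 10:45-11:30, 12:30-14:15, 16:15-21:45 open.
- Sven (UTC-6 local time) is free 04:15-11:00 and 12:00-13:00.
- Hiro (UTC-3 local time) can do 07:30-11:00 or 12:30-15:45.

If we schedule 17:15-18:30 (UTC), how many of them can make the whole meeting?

2

Finn in UTC: 10:15-16:15 (subtract 5h to convert from UTC+5).
Yosef in UTC: 07:45-08:30, 09:30-11:15, 13:15-18:45 (subtract 3h to convert from UTC+3).
Sven in UTC: 10:15-17:00, 18:00-19:00 (add 6h to convert from UTC-6).
Hiro in UTC: 10:30-14:00, 15:30-18:45 (add 3h to convert from UTC-3).
Yosef and Hiro can make the full 17:15-18:30 slot — that's 2.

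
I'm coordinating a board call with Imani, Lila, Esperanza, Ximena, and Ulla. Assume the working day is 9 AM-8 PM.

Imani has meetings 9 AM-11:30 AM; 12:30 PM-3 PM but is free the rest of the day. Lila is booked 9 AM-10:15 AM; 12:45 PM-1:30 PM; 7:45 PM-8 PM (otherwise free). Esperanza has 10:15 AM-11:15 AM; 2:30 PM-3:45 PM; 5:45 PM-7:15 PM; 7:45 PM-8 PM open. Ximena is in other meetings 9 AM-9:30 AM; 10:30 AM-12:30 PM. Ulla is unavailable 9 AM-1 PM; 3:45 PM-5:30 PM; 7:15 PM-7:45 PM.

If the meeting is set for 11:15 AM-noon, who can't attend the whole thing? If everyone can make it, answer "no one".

Esperanza, Imani, Ulla, Ximena

Imani free: 11:30-12:30, 15:00-20:00 (invert busy blocks within the working day).
Lila free: 10:15-12:45, 13:30-19:45 (invert busy blocks within the working day).
Esperanza free: 10:15-11:15, 14:30-15:45, 17:45-19:15, 19:45-20:00.
Ximena free: 09:30-10:30, 12:30-20:00 (invert busy blocks within the working day).
Ulla free: 13:00-15:45, 17:30-19:15, 19:45-20:00 (invert busy blocks within the working day).
Imani: not fully free for 11:15-12:00. Lila: free for 11:15-12:00. Esperanza: not fully free for 11:15-12:00. Ximena: not fully free for 11:15-12:00. Ulla: not fully free for 11:15-12:00.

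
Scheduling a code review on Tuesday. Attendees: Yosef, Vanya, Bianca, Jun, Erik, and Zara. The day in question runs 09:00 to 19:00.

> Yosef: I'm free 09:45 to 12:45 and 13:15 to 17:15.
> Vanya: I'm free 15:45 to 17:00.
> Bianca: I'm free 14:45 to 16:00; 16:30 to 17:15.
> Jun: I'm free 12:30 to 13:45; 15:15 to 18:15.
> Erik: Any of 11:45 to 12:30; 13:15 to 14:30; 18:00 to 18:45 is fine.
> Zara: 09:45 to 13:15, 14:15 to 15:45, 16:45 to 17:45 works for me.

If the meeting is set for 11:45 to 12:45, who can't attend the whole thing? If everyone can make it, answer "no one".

Bianca, Erik, Jun, Vanya

Yosef: free for 11:45-12:45. Vanya: not fully free for 11:45-12:45. Bianca: not fully free for 11:45-12:45. Jun: not fully free for 11:45-12:45. Erik: not fully free for 11:45-12:45. Zara: free for 11:45-12:45.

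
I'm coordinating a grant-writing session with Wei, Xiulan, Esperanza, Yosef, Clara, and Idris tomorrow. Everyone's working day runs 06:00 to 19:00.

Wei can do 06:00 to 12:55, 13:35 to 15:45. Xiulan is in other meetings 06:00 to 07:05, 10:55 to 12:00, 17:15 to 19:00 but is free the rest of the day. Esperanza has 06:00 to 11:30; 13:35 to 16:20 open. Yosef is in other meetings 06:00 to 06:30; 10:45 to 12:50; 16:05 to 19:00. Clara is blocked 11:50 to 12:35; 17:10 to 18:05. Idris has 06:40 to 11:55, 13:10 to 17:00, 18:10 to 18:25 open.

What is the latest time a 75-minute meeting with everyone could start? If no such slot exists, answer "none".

14:30

Wei free: 06:00-12:55, 13:35-15:45.
Xiulan free: 07:05-10:55, 12:00-17:15 (invert busy blocks within the working day).
Esperanza free: 06:00-11:30, 13:35-16:20.
Yosef free: 06:30-10:45, 12:50-16:05 (invert busy blocks within the working day).
Clara free: 06:00-11:50, 12:35-17:10, 18:05-19:00 (invert busy blocks within the working day).
Idris free: 06:40-11:55, 13:10-17:00, 18:10-18:25.
Wei ∩ Xiulan: 07:05-10:55, 12:00-12:55, 13:35-15:45.
Wei ∩ Xiulan ∩ Esperanza: 07:05-10:55, 13:35-15:45.
Wei ∩ Xiulan ∩ Esperanza ∩ Yosef: 07:05-10:45, 13:35-15:45.
Wei ∩ Xiulan ∩ Esperanza ∩ Yosef ∩ Clara: 07:05-10:45, 13:35-15:45.
Wei ∩ Xiulan ∩ Esperanza ∩ Yosef ∩ Clara ∩ Idris: 07:05-10:45, 13:35-15:45.
The last common window of at least 75 minutes is 13:35-15:45; a 75-minute meeting can start as late as 14:30 and still end by 15:45.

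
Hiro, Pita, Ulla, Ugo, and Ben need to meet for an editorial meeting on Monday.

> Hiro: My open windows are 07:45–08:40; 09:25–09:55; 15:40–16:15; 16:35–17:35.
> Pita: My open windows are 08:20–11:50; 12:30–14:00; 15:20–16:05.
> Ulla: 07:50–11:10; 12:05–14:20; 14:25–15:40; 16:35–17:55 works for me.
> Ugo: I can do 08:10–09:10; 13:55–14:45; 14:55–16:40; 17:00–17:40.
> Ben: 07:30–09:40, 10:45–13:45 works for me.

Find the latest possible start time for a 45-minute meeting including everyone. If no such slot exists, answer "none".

none

Hiro ∩ Pita: 08:20-08:40, 09:25-09:55, 15:40-16:05.
Hiro ∩ Pita ∩ Ulla: 08:20-08:40, 09:25-09:55.
Hiro ∩ Pita ∩ Ulla ∩ Ugo: 08:20-08:40.
Hiro ∩ Pita ∩ Ulla ∩ Ugo ∩ Ben: 08:20-08:40.
Those are the intersection windows.
No common window is at least 45 minutes long.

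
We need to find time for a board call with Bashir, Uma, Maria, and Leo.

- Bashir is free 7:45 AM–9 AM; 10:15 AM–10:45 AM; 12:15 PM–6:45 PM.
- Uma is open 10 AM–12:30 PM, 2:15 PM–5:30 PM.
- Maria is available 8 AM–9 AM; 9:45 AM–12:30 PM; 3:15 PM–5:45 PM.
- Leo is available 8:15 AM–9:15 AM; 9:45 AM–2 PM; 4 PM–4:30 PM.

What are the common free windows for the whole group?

10:15-10:45, 12:15-12:30, 16:00-16:30

Bashir ∩ Uma: 10:15-10:45, 12:15-12:30, 14:15-17:30.
Bashir ∩ Uma ∩ Maria: 10:15-10:45, 12:15-12:30, 15:15-17:30.
Bashir ∩ Uma ∩ Maria ∩ Leo: 10:15-10:45, 12:15-12:30, 16:00-16:30.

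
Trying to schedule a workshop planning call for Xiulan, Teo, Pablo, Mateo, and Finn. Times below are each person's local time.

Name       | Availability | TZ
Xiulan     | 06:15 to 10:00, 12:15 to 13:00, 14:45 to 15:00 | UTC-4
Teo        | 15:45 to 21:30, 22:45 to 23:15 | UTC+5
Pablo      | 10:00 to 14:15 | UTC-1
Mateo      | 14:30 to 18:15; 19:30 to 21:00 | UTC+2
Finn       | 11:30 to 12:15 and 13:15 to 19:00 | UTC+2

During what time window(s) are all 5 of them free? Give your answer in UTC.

Xiulan in UTC: 10:15-14:00, 16:15-17:00, 18:45-19:00 (add 4h to convert from UTC-4).
Teo in UTC: 10:45-16:30, 17:45-18:15 (subtract 5h to convert from UTC+5).
Pablo in UTC: 11:00-15:15 (add 1h to convert from UTC-1).
Mateo in UTC: 12:30-16:15, 17:30-19:00 (subtract 2h to convert from UTC+2).
Finn in UTC: 09:30-10:15, 11:15-17:00 (subtract 2h to convert from UTC+2).
Xiulan ∩ Teo: 10:45-14:00, 16:15-16:30.
Xiulan ∩ Teo ∩ Pablo: 11:00-14:00.
Xiulan ∩ Teo ∩ Pablo ∩ Mateo: 12:30-14:00.
Xiulan ∩ Teo ∩ Pablo ∩ Mateo ∩ Finn: 12:30-14:00.
So the common availability across everyone is 12:30-14:00.

12:30-14:00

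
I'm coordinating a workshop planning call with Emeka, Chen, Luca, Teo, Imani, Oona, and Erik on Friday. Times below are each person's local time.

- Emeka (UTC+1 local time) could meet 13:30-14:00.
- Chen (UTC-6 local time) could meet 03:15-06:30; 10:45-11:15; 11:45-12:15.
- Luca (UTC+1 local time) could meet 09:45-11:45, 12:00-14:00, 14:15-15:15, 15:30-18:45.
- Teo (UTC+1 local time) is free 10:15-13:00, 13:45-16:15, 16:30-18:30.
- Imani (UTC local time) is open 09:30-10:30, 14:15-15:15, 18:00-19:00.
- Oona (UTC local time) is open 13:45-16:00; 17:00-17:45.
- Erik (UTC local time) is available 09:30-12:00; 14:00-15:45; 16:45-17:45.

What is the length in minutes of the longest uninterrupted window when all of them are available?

Emeka in UTC: 12:30-13:00 (subtract 1h to convert from UTC+1).
Chen in UTC: 09:15-12:30, 16:45-17:15, 17:45-18:15 (add 6h to convert from UTC-6).
Luca in UTC: 08:45-10:45, 11:00-13:00, 13:15-14:15, 14:30-17:45 (subtract 1h to convert from UTC+1).
Teo in UTC: 09:15-12:00, 12:45-15:15, 15:30-17:30 (subtract 1h to convert from UTC+1).
Imani in UTC: 09:30-10:30, 14:15-15:15, 18:00-19:00.
Oona in UTC: 13:45-16:00, 17:00-17:45.
Erik in UTC: 09:30-12:00, 14:00-15:45, 16:45-17:45.
Emeka ∩ Chen: ∅.
Emeka ∩ Chen ∩ Luca: ∅.
Emeka ∩ Chen ∩ Luca ∩ Teo: ∅.
Emeka ∩ Chen ∩ Luca ∩ Teo ∩ Imani: ∅.
Emeka ∩ Chen ∩ Luca ∩ Teo ∩ Imani ∩ Oona: ∅.
Emeka ∩ Chen ∩ Luca ∩ Teo ∩ Imani ∩ Oona ∩ Erik: ∅.
There is no time when everyone is free.
No common window exists, so the longest block is 0 minutes.

0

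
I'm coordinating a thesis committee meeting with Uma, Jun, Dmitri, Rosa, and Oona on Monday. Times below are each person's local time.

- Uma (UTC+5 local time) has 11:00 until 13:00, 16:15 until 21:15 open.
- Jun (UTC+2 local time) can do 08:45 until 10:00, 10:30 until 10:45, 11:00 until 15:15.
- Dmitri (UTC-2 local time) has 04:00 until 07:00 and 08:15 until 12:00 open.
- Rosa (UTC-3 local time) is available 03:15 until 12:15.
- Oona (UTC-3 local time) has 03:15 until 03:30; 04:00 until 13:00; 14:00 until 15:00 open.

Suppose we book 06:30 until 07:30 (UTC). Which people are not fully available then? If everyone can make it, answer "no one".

Uma in UTC: 06:00-08:00, 11:15-16:15 (subtract 5h to convert from UTC+5).
Jun in UTC: 06:45-08:00, 08:30-08:45, 09:00-13:15 (subtract 2h to convert from UTC+2).
Dmitri in UTC: 06:00-09:00, 10:15-14:00 (add 2h to convert from UTC-2).
Rosa in UTC: 06:15-15:15 (add 3h to convert from UTC-3).
Oona in UTC: 06:15-06:30, 07:00-16:00, 17:00-18:00 (add 3h to convert from UTC-3).
Uma: free for 06:30-07:30. Jun: not fully free for 06:30-07:30. Dmitri: free for 06:30-07:30. Rosa: free for 06:30-07:30. Oona: not fully free for 06:30-07:30.

Jun, Oona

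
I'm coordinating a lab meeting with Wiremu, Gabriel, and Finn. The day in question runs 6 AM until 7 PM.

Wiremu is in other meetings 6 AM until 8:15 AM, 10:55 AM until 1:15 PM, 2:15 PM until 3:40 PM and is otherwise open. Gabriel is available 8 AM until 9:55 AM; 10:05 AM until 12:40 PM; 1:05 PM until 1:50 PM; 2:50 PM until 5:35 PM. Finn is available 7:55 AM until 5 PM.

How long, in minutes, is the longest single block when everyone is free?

Wiremu free: 08:15-10:55, 13:15-14:15, 15:40-19:00 (invert busy blocks within the working day).
Gabriel free: 08:00-09:55, 10:05-12:40, 13:05-13:50, 14:50-17:35.
Finn free: 07:55-17:00.
Wiremu ∩ Gabriel: 08:15-09:55, 10:05-10:55, 13:15-13:50, 15:40-17:35.
Wiremu ∩ Gabriel ∩ Finn: 08:15-09:55, 10:05-10:55, 13:15-13:50, 15:40-17:00.
The longest is 08:15-09:55 at 100 minutes.

100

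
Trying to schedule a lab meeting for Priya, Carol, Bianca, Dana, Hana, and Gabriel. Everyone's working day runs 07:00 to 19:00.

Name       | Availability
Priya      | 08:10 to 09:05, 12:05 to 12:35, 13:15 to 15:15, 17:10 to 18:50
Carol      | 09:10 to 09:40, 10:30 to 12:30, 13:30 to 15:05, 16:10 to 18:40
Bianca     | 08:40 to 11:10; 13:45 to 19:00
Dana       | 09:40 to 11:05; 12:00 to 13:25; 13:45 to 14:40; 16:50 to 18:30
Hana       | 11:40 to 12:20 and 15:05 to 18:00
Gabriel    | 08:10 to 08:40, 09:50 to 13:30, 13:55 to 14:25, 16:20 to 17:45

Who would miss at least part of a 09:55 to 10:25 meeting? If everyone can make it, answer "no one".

Carol, Hana, Priya

Priya: not fully free for 09:55-10:25. Carol: not fully free for 09:55-10:25. Bianca: free for 09:55-10:25. Dana: free for 09:55-10:25. Hana: not fully free for 09:55-10:25. Gabriel: free for 09:55-10:25.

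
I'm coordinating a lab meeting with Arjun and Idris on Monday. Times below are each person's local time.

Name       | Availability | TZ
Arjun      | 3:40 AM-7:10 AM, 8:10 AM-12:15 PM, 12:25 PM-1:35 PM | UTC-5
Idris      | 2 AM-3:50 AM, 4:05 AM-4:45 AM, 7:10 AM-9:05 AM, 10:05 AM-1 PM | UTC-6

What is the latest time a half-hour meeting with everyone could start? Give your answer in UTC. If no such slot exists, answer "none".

18:05

Arjun in UTC: 08:40-12:10, 13:10-17:15, 17:25-18:35 (add 5h to convert from UTC-5).
Idris in UTC: 08:00-09:50, 10:05-10:45, 13:10-15:05, 16:05-19:00 (add 6h to convert from UTC-6).
Arjun ∩ Idris: 08:40-09:50, 10:05-10:45, 13:10-15:05, 16:05-17:15, 17:25-18:35.
Those are the intersection windows.
The last common window of at least 30 minutes is 17:25-18:35; a 30-minute meeting can start as late as 18:05 and still end by 18:35.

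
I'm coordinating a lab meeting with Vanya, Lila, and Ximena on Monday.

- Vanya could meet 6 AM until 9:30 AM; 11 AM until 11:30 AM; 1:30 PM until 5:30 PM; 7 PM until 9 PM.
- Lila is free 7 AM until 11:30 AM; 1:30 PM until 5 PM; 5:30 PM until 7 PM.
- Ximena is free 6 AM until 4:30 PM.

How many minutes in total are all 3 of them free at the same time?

Vanya ∩ Lila: 07:00-09:30, 11:00-11:30, 13:30-17:00.
Vanya ∩ Lila ∩ Ximena: 07:00-09:30, 11:00-11:30, 13:30-16:30.
Those are the intersection windows.
Summing the common windows: 150 + 30 + 180 = 360 minutes.

360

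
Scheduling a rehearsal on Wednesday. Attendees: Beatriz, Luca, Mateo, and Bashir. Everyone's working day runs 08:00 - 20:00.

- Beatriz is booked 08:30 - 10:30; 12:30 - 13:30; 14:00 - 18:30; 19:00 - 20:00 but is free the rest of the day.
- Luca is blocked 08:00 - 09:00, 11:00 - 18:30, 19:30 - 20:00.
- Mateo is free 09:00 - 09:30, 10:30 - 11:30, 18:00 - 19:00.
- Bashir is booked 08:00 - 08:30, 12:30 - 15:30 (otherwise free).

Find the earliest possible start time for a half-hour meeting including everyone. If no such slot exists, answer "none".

Beatriz free: 08:00-08:30, 10:30-12:30, 13:30-14:00, 18:30-19:00 (invert busy blocks within the working day).
Luca free: 09:00-11:00, 18:30-19:30 (invert busy blocks within the working day).
Mateo free: 09:00-09:30, 10:30-11:30, 18:00-19:00.
Bashir free: 08:30-12:30, 15:30-20:00 (invert busy blocks within the working day).
Beatriz ∩ Luca: 10:30-11:00, 18:30-19:00.
Beatriz ∩ Luca ∩ Mateo: 10:30-11:00, 18:30-19:00.
Beatriz ∩ Luca ∩ Mateo ∩ Bashir: 10:30-11:00, 18:30-19:00.
The first common window of at least 30 minutes is 10:30-11:00, so the earliest start is 10:30.

10:30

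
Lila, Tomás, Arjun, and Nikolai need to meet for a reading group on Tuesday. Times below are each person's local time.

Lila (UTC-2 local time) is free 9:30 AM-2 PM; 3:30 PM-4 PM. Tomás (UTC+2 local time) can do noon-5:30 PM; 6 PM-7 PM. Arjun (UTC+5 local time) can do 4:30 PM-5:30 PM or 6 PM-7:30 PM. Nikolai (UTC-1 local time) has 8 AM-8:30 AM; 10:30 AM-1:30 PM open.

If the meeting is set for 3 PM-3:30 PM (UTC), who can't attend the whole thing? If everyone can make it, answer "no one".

Lila in UTC: 11:30-16:00, 17:30-18:00 (add 2h to convert from UTC-2).
Tomás in UTC: 10:00-15:30, 16:00-17:00 (subtract 2h to convert from UTC+2).
Arjun in UTC: 11:30-12:30, 13:00-14:30 (subtract 5h to convert from UTC+5).
Nikolai in UTC: 09:00-09:30, 11:30-14:30 (add 1h to convert from UTC-1).
Lila: free for 15:00-15:30. Tomás: free for 15:00-15:30. Arjun: not fully free for 15:00-15:30. Nikolai: not fully free for 15:00-15:30.

Arjun, Nikolai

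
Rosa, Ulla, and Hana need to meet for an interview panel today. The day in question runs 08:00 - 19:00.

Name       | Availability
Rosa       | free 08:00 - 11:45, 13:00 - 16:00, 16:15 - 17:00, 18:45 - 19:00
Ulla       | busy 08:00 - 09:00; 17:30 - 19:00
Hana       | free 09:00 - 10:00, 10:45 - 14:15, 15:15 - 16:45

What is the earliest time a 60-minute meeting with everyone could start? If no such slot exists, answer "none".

Rosa free: 08:00-11:45, 13:00-16:00, 16:15-17:00, 18:45-19:00.
Ulla free: 09:00-17:30 (invert busy blocks within the working day).
Hana free: 09:00-10:00, 10:45-14:15, 15:15-16:45.
Rosa ∩ Ulla: 09:00-11:45, 13:00-16:00, 16:15-17:00.
Rosa ∩ Ulla ∩ Hana: 09:00-10:00, 10:45-11:45, 13:00-14:15, 15:15-16:00, 16:15-16:45.
So the common availability across everyone is 09:00-10:00, 10:45-11:45, 13:00-14:15, 15:15-16:00, 16:15-16:45.
The first common window of at least 60 minutes is 09:00-10:00, so the earliest start is 09:00.

09:00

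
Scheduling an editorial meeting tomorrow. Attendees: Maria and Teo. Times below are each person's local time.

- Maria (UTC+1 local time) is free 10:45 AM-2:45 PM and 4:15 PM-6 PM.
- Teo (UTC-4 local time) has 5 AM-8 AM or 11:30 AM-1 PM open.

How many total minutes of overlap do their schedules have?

Maria in UTC: 09:45-13:45, 15:15-17:00 (subtract 1h to convert from UTC+1).
Teo in UTC: 09:00-12:00, 15:30-17:00 (add 4h to convert from UTC-4).
Maria ∩ Teo: 09:45-12:00, 15:30-17:00.
Summing the common windows: 135 + 90 = 225 minutes.

225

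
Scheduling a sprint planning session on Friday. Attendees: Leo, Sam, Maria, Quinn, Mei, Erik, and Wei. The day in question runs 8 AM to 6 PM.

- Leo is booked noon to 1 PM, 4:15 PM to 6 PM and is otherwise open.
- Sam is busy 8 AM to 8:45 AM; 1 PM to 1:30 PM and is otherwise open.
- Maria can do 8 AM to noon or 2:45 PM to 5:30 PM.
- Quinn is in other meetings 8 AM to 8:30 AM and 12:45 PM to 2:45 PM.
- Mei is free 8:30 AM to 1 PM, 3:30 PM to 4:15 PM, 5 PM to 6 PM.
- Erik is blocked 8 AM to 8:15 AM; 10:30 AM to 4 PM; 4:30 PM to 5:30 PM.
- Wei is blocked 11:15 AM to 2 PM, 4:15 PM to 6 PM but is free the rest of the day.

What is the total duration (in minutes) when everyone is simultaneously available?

Leo free: 08:00-12:00, 13:00-16:15 (invert busy blocks within the working day).
Sam free: 08:45-13:00, 13:30-18:00 (invert busy blocks within the working day).
Maria free: 08:00-12:00, 14:45-17:30.
Quinn free: 08:30-12:45, 14:45-18:00 (invert busy blocks within the working day).
Mei free: 08:30-13:00, 15:30-16:15, 17:00-18:00.
Erik free: 08:15-10:30, 16:00-16:30, 17:30-18:00 (invert busy blocks within the working day).
Wei free: 08:00-11:15, 14:00-16:15 (invert busy blocks within the working day).
Leo ∩ Sam: 08:45-12:00, 13:30-16:15.
Leo ∩ Sam ∩ Maria: 08:45-12:00, 14:45-16:15.
Leo ∩ Sam ∩ Maria ∩ Quinn: 08:45-12:00, 14:45-16:15.
Leo ∩ Sam ∩ Maria ∩ Quinn ∩ Mei: 08:45-12:00, 15:30-16:15.
Leo ∩ Sam ∩ Maria ∩ Quinn ∩ Mei ∩ Erik: 08:45-10:30, 16:00-16:15.
Leo ∩ Sam ∩ Maria ∩ Quinn ∩ Mei ∩ Erik ∩ Wei: 08:45-10:30, 16:00-16:15.
So the common availability across everyone is 08:45-10:30, 16:00-16:15.
Summing the common windows: 105 + 15 = 120 minutes.

120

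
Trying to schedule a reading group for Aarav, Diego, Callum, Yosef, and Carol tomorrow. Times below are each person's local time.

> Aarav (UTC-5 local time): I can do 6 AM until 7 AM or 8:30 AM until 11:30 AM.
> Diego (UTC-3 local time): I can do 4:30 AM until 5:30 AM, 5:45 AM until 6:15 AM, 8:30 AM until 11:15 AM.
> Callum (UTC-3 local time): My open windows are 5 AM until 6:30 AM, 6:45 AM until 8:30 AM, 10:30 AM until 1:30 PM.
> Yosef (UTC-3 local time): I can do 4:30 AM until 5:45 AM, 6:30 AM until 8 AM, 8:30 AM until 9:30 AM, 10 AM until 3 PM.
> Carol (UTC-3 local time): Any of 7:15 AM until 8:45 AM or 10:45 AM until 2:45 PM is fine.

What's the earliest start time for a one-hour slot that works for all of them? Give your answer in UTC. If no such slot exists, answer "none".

Aarav in UTC: 11:00-12:00, 13:30-16:30 (add 5h to convert from UTC-5).
Diego in UTC: 07:30-08:30, 08:45-09:15, 11:30-14:15 (add 3h to convert from UTC-3).
Callum in UTC: 08:00-09:30, 09:45-11:30, 13:30-16:30 (add 3h to convert from UTC-3).
Yosef in UTC: 07:30-08:45, 09:30-11:00, 11:30-12:30, 13:00-18:00 (add 3h to convert from UTC-3).
Carol in UTC: 10:15-11:45, 13:45-17:45 (add 3h to convert from UTC-3).
Aarav ∩ Diego: 11:30-12:00, 13:30-14:15.
Aarav ∩ Diego ∩ Callum: 13:30-14:15.
Aarav ∩ Diego ∩ Callum ∩ Yosef: 13:30-14:15.
Aarav ∩ Diego ∩ Callum ∩ Yosef ∩ Carol: 13:45-14:15.
No common window is at least 60 minutes long.

none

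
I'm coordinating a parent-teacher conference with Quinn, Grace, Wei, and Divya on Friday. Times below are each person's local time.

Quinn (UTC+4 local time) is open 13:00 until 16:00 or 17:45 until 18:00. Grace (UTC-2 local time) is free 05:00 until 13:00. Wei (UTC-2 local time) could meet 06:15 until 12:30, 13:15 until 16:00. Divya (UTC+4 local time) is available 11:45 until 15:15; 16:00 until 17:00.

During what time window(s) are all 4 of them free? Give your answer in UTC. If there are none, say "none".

Quinn in UTC: 09:00-12:00, 13:45-14:00 (subtract 4h to convert from UTC+4).
Grace in UTC: 07:00-15:00 (add 2h to convert from UTC-2).
Wei in UTC: 08:15-14:30, 15:15-18:00 (add 2h to convert from UTC-2).
Divya in UTC: 07:45-11:15, 12:00-13:00 (subtract 4h to convert from UTC+4).
Quinn ∩ Grace: 09:00-12:00, 13:45-14:00.
Quinn ∩ Grace ∩ Wei: 09:00-12:00, 13:45-14:00.
Quinn ∩ Grace ∩ Wei ∩ Divya: 09:00-11:15.

09:00-11:15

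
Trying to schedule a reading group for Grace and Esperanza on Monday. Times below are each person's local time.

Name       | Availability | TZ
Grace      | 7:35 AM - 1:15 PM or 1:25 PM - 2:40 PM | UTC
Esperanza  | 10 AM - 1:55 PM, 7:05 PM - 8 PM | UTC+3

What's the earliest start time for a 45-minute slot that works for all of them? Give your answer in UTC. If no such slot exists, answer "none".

07:35

Grace in UTC: 07:35-13:15, 13:25-14:40.
Esperanza in UTC: 07:00-10:55, 16:05-17:00 (subtract 3h to convert from UTC+3).
Grace ∩ Esperanza: 07:35-10:55.
The first common window of at least 45 minutes is 07:35-10:55, so the earliest start is 07:35.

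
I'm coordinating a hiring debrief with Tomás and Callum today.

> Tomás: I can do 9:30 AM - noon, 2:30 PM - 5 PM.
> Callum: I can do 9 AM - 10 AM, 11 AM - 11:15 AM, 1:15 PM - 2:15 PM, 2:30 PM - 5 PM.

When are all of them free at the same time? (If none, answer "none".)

Tomás ∩ Callum: 09:30-10:00, 11:00-11:15, 14:30-17:00.

09:30-10:00, 11:00-11:15, 14:30-17:00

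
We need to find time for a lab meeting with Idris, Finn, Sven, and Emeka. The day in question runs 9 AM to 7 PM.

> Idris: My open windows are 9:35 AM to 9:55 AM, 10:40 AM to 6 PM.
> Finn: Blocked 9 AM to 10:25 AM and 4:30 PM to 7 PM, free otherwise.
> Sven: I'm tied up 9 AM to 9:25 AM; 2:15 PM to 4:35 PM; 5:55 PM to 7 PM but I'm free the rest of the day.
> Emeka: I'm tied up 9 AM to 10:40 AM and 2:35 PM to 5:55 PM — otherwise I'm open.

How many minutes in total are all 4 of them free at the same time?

Idris free: 09:35-09:55, 10:40-18:00.
Finn free: 10:25-16:30 (invert busy blocks within the working day).
Sven free: 09:25-14:15, 16:35-17:55 (invert busy blocks within the working day).
Emeka free: 10:40-14:35, 17:55-19:00 (invert busy blocks within the working day).
Idris ∩ Finn: 10:40-16:30.
Idris ∩ Finn ∩ Sven: 10:40-14:15.
Idris ∩ Finn ∩ Sven ∩ Emeka: 10:40-14:15.
That's a single block of 215 minutes.

215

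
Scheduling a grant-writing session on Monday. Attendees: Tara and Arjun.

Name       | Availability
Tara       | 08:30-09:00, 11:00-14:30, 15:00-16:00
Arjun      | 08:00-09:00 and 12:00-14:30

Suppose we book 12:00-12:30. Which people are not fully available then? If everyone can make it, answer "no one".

no one

Tara: free for 12:00-12:30. Arjun: free for 12:00-12:30.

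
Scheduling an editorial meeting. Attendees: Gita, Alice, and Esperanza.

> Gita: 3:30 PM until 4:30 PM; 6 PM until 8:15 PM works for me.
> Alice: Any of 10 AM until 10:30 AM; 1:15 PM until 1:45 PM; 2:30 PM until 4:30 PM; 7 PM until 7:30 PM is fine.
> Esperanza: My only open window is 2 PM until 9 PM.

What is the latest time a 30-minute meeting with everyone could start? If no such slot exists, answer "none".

19:00

Gita ∩ Alice: 15:30-16:30, 19:00-19:30.
Gita ∩ Alice ∩ Esperanza: 15:30-16:30, 19:00-19:30.
The last common window of at least 30 minutes is 19:00-19:30; a 30-minute meeting can start as late as 19:00 and still end by 19:30.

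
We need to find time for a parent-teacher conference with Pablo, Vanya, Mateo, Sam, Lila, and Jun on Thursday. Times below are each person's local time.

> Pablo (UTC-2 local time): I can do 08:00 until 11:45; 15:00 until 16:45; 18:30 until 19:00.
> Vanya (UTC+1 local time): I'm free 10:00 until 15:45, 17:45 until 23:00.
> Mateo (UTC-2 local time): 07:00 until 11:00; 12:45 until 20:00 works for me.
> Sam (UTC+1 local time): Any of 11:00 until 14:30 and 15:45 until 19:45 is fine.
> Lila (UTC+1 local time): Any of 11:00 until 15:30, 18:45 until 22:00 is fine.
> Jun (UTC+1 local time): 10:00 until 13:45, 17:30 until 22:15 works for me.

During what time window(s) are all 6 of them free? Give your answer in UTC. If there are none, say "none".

Pablo in UTC: 10:00-13:45, 17:00-18:45, 20:30-21:00 (add 2h to convert from UTC-2).
Vanya in UTC: 09:00-14:45, 16:45-22:00 (subtract 1h to convert from UTC+1).
Mateo in UTC: 09:00-13:00, 14:45-22:00 (add 2h to convert from UTC-2).
Sam in UTC: 10:00-13:30, 14:45-18:45 (subtract 1h to convert from UTC+1).
Lila in UTC: 10:00-14:30, 17:45-21:00 (subtract 1h to convert from UTC+1).
Jun in UTC: 09:00-12:45, 16:30-21:15 (subtract 1h to convert from UTC+1).
Pablo ∩ Vanya: 10:00-13:45, 17:00-18:45, 20:30-21:00.
Pablo ∩ Vanya ∩ Mateo: 10:00-13:00, 17:00-18:45, 20:30-21:00.
Pablo ∩ Vanya ∩ Mateo ∩ Sam: 10:00-13:00, 17:00-18:45.
Pablo ∩ Vanya ∩ Mateo ∩ Sam ∩ Lila: 10:00-13:00, 17:45-18:45.
Pablo ∩ Vanya ∩ Mateo ∩ Sam ∩ Lila ∩ Jun: 10:00-12:45, 17:45-18:45.

10:00-12:45, 17:45-18:45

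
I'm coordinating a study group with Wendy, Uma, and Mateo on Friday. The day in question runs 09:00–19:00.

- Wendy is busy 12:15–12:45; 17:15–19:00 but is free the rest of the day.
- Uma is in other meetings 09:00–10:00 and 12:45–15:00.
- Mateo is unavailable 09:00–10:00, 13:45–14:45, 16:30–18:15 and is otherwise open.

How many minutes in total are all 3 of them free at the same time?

225

Wendy free: 09:00-12:15, 12:45-17:15 (invert busy blocks within the working day).
Uma free: 10:00-12:45, 15:00-19:00 (invert busy blocks within the working day).
Mateo free: 10:00-13:45, 14:45-16:30, 18:15-19:00 (invert busy blocks within the working day).
Wendy ∩ Uma: 10:00-12:15, 15:00-17:15.
Wendy ∩ Uma ∩ Mateo: 10:00-12:15, 15:00-16:30.
Those are the intersection windows.
Summing the common windows: 135 + 90 = 225 minutes.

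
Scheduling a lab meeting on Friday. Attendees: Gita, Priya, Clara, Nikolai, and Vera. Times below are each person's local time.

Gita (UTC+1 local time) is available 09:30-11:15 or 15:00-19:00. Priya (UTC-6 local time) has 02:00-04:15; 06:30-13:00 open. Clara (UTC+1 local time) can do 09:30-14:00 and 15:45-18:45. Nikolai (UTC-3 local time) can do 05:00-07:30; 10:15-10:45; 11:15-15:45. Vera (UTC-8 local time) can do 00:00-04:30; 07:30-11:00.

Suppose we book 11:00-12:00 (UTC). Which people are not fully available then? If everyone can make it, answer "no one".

Gita in UTC: 08:30-10:15, 14:00-18:00 (subtract 1h to convert from UTC+1).
Priya in UTC: 08:00-10:15, 12:30-19:00 (add 6h to convert from UTC-6).
Clara in UTC: 08:30-13:00, 14:45-17:45 (subtract 1h to convert from UTC+1).
Nikolai in UTC: 08:00-10:30, 13:15-13:45, 14:15-18:45 (add 3h to convert from UTC-3).
Vera in UTC: 08:00-12:30, 15:30-19:00 (add 8h to convert from UTC-8).
Gita: not fully free for 11:00-12:00. Priya: not fully free for 11:00-12:00. Clara: free for 11:00-12:00. Nikolai: not fully free for 11:00-12:00. Vera: free for 11:00-12:00.

Gita, Nikolai, Priya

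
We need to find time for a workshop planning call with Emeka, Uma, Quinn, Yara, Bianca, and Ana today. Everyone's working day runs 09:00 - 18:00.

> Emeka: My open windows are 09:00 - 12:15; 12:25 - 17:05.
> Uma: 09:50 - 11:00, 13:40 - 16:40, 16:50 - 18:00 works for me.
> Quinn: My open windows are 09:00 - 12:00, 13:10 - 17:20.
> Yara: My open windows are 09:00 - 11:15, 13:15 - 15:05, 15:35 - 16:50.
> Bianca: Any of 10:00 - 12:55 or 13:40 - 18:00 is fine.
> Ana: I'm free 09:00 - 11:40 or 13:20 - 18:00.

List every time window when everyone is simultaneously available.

10:00-11:00, 13:40-15:05, 15:35-16:40

Emeka ∩ Uma: 09:50-11:00, 13:40-16:40, 16:50-17:05.
Emeka ∩ Uma ∩ Quinn: 09:50-11:00, 13:40-16:40, 16:50-17:05.
Emeka ∩ Uma ∩ Quinn ∩ Yara: 09:50-11:00, 13:40-15:05, 15:35-16:40.
Emeka ∩ Uma ∩ Quinn ∩ Yara ∩ Bianca: 10:00-11:00, 13:40-15:05, 15:35-16:40.
Emeka ∩ Uma ∩ Quinn ∩ Yara ∩ Bianca ∩ Ana: 10:00-11:00, 13:40-15:05, 15:35-16:40.
So the common availability across everyone is 10:00-11:00, 13:40-15:05, 15:35-16:40.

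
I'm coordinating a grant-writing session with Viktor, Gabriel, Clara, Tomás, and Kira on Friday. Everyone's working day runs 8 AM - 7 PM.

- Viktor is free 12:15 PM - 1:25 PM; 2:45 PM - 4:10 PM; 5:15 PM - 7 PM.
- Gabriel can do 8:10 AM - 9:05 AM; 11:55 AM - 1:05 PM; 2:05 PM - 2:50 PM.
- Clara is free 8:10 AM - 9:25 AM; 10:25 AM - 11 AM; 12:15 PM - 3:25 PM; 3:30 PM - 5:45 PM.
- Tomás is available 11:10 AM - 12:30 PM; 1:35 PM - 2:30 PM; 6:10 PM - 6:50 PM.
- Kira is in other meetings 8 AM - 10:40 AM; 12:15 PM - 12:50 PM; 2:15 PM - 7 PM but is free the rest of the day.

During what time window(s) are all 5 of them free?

Viktor free: 12:15-13:25, 14:45-16:10, 17:15-19:00.
Gabriel free: 08:10-09:05, 11:55-13:05, 14:05-14:50.
Clara free: 08:10-09:25, 10:25-11:00, 12:15-15:25, 15:30-17:45.
Tomás free: 11:10-12:30, 13:35-14:30, 18:10-18:50.
Kira free: 10:40-12:15, 12:50-14:15 (invert busy blocks within the working day).
Viktor ∩ Gabriel: 12:15-13:05, 14:45-14:50.
Viktor ∩ Gabriel ∩ Clara: 12:15-13:05, 14:45-14:50.
Viktor ∩ Gabriel ∩ Clara ∩ Tomás: 12:15-12:30.
Viktor ∩ Gabriel ∩ Clara ∩ Tomás ∩ Kira: ∅.
There is no time when everyone is free.

none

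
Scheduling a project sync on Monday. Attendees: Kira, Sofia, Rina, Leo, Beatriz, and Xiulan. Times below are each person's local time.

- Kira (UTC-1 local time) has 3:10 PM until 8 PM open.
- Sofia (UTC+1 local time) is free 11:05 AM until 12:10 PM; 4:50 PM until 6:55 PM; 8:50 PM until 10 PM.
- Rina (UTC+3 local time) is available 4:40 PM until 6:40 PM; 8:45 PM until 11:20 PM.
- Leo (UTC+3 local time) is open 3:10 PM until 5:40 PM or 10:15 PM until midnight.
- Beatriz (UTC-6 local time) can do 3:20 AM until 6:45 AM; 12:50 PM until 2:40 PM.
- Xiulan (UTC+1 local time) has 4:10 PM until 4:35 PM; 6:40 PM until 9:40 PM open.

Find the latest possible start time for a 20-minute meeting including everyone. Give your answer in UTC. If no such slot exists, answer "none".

20:00

Kira in UTC: 16:10-21:00 (add 1h to convert from UTC-1).
Sofia in UTC: 10:05-11:10, 15:50-17:55, 19:50-21:00 (subtract 1h to convert from UTC+1).
Rina in UTC: 13:40-15:40, 17:45-20:20 (subtract 3h to convert from UTC+3).
Leo in UTC: 12:10-14:40, 19:15-21:00 (subtract 3h to convert from UTC+3).
Beatriz in UTC: 09:20-12:45, 18:50-20:40 (add 6h to convert from UTC-6).
Xiulan in UTC: 15:10-15:35, 17:40-20:40 (subtract 1h to convert from UTC+1).
Kira ∩ Sofia: 16:10-17:55, 19:50-21:00.
Kira ∩ Sofia ∩ Rina: 17:45-17:55, 19:50-20:20.
Kira ∩ Sofia ∩ Rina ∩ Leo: 19:50-20:20.
Kira ∩ Sofia ∩ Rina ∩ Leo ∩ Beatriz: 19:50-20:20.
Kira ∩ Sofia ∩ Rina ∩ Leo ∩ Beatriz ∩ Xiulan: 19:50-20:20.
The last common window of at least 20 minutes is 19:50-20:20; a 20-minute meeting can start as late as 20:00 and still end by 20:20.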